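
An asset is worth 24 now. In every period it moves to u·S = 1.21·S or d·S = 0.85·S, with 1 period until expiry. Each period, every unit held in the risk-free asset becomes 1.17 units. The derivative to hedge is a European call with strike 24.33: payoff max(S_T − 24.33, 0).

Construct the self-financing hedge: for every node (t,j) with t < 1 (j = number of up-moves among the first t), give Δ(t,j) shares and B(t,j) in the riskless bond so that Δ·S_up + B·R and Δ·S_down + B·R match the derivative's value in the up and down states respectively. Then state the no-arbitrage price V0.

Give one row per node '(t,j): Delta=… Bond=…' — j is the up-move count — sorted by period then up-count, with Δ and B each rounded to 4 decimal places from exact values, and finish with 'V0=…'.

Risk-neutral probability p* = (R−d)/(u−d) = (1.17−0.85)/(1.21−0.85) = 0.8889.
Payoff layer (t=1): V(1,0)=0.0000, V(1,1)=4.7100
Node (0,0) S=24.0000: V=(p*·4.7100+(1−p*)·0.0000)/1.17=3.5783; Δ=(4.7100−0.0000)/(29.0400−20.4000)=0.5451; B=V−Δ·S=-9.5050
Each (Δ,B) replicates both successor values, so the strategy is self-financing and V0 is arbitrage-free.

(0,0): Delta=0.5451 Bond=-9.5050
V0=3.5783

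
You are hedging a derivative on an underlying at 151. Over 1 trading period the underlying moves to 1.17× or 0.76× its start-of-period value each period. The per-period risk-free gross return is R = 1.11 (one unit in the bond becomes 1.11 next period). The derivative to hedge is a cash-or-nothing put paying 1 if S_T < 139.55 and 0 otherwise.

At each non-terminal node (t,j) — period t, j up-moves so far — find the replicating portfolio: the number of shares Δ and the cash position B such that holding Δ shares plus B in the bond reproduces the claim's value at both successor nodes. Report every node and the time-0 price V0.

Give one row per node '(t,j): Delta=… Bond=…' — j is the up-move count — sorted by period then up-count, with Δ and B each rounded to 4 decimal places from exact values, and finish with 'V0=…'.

(0,0): Delta=-0.0162 Bond=2.5709
V0=0.1318

Risk-neutral probability p* = (R−d)/(u−d) = (1.11−0.76)/(1.17−0.76) = 0.8537.
Terminal values V(1,·): V(1,0)=1.0000, V(1,1)=0.0000
(0,0): S=151.0000. Δ = (V_up−V_dn)/(S_up−S_dn) = (0.0000−1.0000)/(176.6700−114.7600) = -0.0162. V = [p*·0.0000 + (1−p*)·1.0000]/1.11 = 0.1318. B = V − Δ·S = 2.5709.
Check: Δ(0,0)·S0 + B(0,0) = 0.1318 = V0.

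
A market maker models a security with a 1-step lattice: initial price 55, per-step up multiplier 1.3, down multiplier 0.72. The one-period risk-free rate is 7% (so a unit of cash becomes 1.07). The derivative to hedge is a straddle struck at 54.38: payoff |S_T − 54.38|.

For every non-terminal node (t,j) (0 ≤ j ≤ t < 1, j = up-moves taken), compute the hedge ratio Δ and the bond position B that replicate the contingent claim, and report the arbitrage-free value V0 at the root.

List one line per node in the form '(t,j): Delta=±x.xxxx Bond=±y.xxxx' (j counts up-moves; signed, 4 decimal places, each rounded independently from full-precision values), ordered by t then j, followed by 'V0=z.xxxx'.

Risk-neutral probability p* = (R−d)/(u−d) = (1.07−0.72)/(1.3−0.72) = 0.6034.
Terminal values V(1,·): V(1,0)=14.7800, V(1,1)=17.1200
Node (0,0) S=55.0000: V=(p*·17.1200+(1−p*)·14.7800)/1.07=15.1328; Δ=(17.1200−14.7800)/(71.5000−39.6000)=0.0734; B=V−Δ·S=11.0983
The time-0 hedge costs 15.1328, which is the no-arbitrage price.

(0,0): Delta=0.0734 Bond=11.0983
V0=15.1328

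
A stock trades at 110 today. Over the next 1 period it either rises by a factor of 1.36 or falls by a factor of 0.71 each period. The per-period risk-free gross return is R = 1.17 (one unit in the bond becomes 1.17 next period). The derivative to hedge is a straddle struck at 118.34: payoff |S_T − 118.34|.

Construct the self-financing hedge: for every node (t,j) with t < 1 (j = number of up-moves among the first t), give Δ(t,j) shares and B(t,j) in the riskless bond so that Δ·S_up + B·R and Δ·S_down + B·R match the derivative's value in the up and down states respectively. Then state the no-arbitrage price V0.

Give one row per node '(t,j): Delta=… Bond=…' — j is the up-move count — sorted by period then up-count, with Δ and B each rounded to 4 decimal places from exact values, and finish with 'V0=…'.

(0,0): Delta=-0.1256 Bond=42.7769
V0=28.9615

No-arbitrage ⇒ martingale measure with p* = (R−d)/(u−d) = 0.7077.
Terminal payoffs: V(1,0)=40.2400, V(1,1)=31.2600
(0,0): S=110.0000. Δ = (V_up−V_dn)/(S_up−S_dn) = (31.2600−40.2400)/(149.6000−78.1000) = -0.1256. V = [p*·31.2600 + (1−p*)·40.2400]/1.17 = 28.9615. B = V − Δ·S = 42.7769.
Root portfolio cost Δ·110+B reproduces V0=28.9615.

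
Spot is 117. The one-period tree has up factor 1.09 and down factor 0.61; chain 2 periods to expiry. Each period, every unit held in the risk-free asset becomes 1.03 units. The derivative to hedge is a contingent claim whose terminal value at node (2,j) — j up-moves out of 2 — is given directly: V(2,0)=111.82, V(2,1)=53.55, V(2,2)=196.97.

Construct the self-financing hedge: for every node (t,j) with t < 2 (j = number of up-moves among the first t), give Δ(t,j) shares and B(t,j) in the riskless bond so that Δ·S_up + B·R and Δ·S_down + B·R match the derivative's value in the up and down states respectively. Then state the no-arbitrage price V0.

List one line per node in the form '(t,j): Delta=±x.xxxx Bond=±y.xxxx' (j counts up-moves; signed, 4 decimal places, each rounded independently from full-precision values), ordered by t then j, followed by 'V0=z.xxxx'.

Since d<R<u, set p* = (R−d)/(u−d) = 0.8750; price each node as the discounted p*-expectation of its children.
Payoff layer (t=2): V(2,0)=111.8200, V(2,1)=53.5500, V(2,2)=196.9700
Node (1,0) S=71.3700: V=(p*·53.5500+(1−p*)·111.8200)/1.03=59.0619; Δ=(53.5500−111.8200)/(77.7933−43.5357)=-1.7009; B=V−Δ·S=180.4577
Node (1,1) S=127.5300: V=(p*·196.9700+(1−p*)·53.5500)/1.03=173.8277; Δ=(196.9700−53.5500)/(139.0077−77.7933)=2.3429; B=V−Δ·S=-124.9640
Node (0,0) S=117.0000: V=(p*·173.8277+(1−p*)·59.0619)/1.03=154.8368; Δ=(173.8277−59.0619)/(127.5300−71.3700)=2.0436; B=V−Δ·S=-84.2585
Self-financing check: at every node Δ·S+B equals the discounted successor values.

(0,0): Delta=2.0436 Bond=-84.2585
(1,0): Delta=-1.7009 Bond=180.4577
(1,1): Delta=2.3429 Bond=-124.9640
V0=154.8368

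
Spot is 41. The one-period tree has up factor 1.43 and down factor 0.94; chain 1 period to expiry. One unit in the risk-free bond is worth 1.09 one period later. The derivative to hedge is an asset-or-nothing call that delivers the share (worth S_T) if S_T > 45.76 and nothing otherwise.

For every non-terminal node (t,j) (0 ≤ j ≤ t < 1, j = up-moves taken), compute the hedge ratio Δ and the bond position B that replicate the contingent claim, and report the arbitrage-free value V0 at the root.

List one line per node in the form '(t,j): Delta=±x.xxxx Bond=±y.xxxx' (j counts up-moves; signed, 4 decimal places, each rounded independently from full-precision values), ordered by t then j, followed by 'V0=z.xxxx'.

Since d<R<u, set p* = (R−d)/(u−d) = 0.3061; price each node as the discounted p*-expectation of its children.
Terminal payoffs: V(1,0)=0.0000, V(1,1)=58.6300
(0,0): S=41.0000. Δ = (V_up−V_dn)/(S_up−S_dn) = (58.6300−0.0000)/(58.6300−38.5400) = 2.9184. V = [p*·58.6300 + (1−p*)·0.0000]/1.09 = 16.4660. B = V − Δ·S = -103.1870.
Check: Δ(0,0)·S0 + B(0,0) = 16.4660 = V0.

(0,0): Delta=2.9184 Bond=-103.1870
V0=16.4660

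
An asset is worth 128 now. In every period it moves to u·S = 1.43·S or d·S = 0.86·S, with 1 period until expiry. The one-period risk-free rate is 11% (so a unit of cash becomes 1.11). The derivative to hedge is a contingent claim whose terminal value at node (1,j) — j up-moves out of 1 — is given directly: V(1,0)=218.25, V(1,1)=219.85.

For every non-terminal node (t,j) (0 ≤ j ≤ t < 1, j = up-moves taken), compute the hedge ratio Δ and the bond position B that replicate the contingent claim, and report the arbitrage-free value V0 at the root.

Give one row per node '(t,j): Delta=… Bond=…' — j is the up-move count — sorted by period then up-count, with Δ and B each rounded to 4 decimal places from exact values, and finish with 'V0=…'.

(0,0): Delta=0.0219 Bond=194.4468
V0=197.2538

The replicating-portfolio and risk-neutral prices coincide; use p* = (1.11−0.86)/(1.43−0.86) = 0.4386 for the latter.
Terminal payoffs: V(1,0)=218.2500, V(1,1)=219.8500
  t=0,j=0: stock 128.0000 → up 183.0400 (V=219.8500), down 110.0800 (V=218.2500). Price 197.2538; hedge Δ=0.0219, bond B=194.4468.
Self-financing check: at every node Δ·S+B equals the discounted successor values.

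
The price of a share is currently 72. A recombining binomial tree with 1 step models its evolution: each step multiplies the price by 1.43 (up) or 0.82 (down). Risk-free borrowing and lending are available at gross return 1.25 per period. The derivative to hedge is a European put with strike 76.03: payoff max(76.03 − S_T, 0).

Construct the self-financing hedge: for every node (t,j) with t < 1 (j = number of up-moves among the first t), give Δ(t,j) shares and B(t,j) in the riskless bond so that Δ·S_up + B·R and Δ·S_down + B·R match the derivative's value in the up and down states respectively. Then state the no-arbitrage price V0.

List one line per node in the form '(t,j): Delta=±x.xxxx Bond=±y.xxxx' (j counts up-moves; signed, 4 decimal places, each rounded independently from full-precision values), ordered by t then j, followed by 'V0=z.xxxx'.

Risk-neutral probability p* = (R−d)/(u−d) = (1.25−0.82)/(1.43−0.82) = 0.7049.
Payoff layer (t=1): V(1,0)=16.9900, V(1,1)=0.0000
  t=0,j=0: stock 72.0000 → up 102.9600 (V=0.0000), down 59.0400 (V=16.9900). Price 4.0108; hedge Δ=-0.3868, bond B=31.8632.
Check: Δ(0,0)·S0 + B(0,0) = 4.0108 = V0.

(0,0): Delta=-0.3868 Bond=31.8632
V0=4.0108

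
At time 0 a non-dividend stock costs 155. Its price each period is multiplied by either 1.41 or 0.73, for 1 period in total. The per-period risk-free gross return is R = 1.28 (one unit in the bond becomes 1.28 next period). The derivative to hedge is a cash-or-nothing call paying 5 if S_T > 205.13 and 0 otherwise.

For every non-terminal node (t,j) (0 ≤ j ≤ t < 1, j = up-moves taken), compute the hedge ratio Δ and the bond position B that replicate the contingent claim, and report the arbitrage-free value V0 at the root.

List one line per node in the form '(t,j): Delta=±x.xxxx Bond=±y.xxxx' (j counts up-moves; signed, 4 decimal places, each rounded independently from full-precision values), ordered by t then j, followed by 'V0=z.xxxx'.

The replicating-portfolio and risk-neutral prices coincide; use p* = (1.28−0.73)/(1.41−0.73) = 0.8088 for the latter.
Terminal values V(1,·): V(1,0)=0.0000, V(1,1)=5.0000
  t=0,j=0: stock 155.0000 → up 218.5500 (V=5.0000), down 113.1500 (V=0.0000). Price 3.1595; hedge Δ=0.0474, bond B=-4.1935.
Self-financing check: at every node Δ·S+B equals the discounted successor values.

(0,0): Delta=0.0474 Bond=-4.1935
V0=3.1595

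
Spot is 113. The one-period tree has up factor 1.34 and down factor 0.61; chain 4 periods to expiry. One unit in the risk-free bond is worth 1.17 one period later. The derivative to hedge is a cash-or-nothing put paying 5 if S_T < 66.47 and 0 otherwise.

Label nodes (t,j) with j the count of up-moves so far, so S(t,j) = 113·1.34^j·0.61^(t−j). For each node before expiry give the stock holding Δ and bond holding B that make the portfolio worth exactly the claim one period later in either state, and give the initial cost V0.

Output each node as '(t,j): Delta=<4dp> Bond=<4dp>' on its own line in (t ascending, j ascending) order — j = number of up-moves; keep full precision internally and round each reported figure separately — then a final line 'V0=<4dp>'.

No-arbitrage ⇒ martingale measure with p* = (R−d)/(u−d) = 0.7671.
Terminal values V(4,·): V(4,0)=5.0000, V(4,1)=5.0000, V(4,2)=0.0000, V(4,3)=0.0000, V(4,4)=0.0000
Node (3,0) S=25.6489: V=(p*·5.0000+(1−p*)·5.0000)/1.17=4.2735; Δ=(5.0000−5.0000)/(34.3695−15.6458)=0.0000; B=V−Δ·S=4.2735
Node (3,1) S=56.3434: V=(p*·0.0000+(1−p*)·5.0000)/1.17=0.9952; Δ=(0.0000−5.0000)/(75.5001−34.3695)=-0.1216; B=V−Δ·S=7.8445
Node (3,2) S=123.7707: V=(p*·0.0000+(1−p*)·0.0000)/1.17=0.0000; Δ=(0.0000−0.0000)/(165.8527−75.5001)=0.0000; B=V−Δ·S=0.0000
Node (3,3) S=271.8898: V=(p*·0.0000+(1−p*)·0.0000)/1.17=0.0000; Δ=(0.0000−0.0000)/(364.3323−165.8527)=0.0000; B=V−Δ·S=0.0000
Node (2,0) S=42.0473: V=(p*·0.9952+(1−p*)·4.2735)/1.17=1.5031; Δ=(0.9952−4.2735)/(56.3434−25.6489)=-0.1068; B=V−Δ·S=5.9939
Node (2,1) S=92.3662: V=(p*·0.0000+(1−p*)·0.9952)/1.17=0.1981; Δ=(0.0000−0.9952)/(123.7707−56.3434)=-0.0148; B=V−Δ·S=1.5614
Node (2,2) S=202.9028: V=(p*·0.0000+(1−p*)·0.0000)/1.17=0.0000; Δ=(0.0000−0.0000)/(271.8898−123.7707)=0.0000; B=V−Δ·S=0.0000
Node (1,0) S=68.9300: V=(p*·0.1981+(1−p*)·1.5031)/1.17=0.4291; Δ=(0.1981−1.5031)/(92.3662−42.0473)=-0.0259; B=V−Δ·S=2.2168
Node (1,1) S=151.4200: V=(p*·0.0000+(1−p*)·0.1981)/1.17=0.0394; Δ=(0.0000−0.1981)/(202.9028−92.3662)=-0.0018; B=V−Δ·S=0.3108
Node (0,0) S=113.0000: V=(p*·0.0394+(1−p*)·0.4291)/1.17=0.1112; Δ=(0.0394−0.4291)/(151.4200−68.9300)=-0.0047; B=V−Δ·S=0.6450
The time-0 hedge costs 0.1112, which is the no-arbitrage price.

(0,0): Delta=-0.0047 Bond=0.6450
(1,0): Delta=-0.0259 Bond=2.2168
(1,1): Delta=-0.0018 Bond=0.3108
(2,0): Delta=-0.1068 Bond=5.9939
(2,1): Delta=-0.0148 Bond=1.5614
(2,2): Delta=0.0000 Bond=0.0000
(3,0): Delta=0.0000 Bond=4.2735
(3,1): Delta=-0.1216 Bond=7.8445
(3,2): Delta=0.0000 Bond=0.0000
(3,3): Delta=0.0000 Bond=0.0000
V0=0.1112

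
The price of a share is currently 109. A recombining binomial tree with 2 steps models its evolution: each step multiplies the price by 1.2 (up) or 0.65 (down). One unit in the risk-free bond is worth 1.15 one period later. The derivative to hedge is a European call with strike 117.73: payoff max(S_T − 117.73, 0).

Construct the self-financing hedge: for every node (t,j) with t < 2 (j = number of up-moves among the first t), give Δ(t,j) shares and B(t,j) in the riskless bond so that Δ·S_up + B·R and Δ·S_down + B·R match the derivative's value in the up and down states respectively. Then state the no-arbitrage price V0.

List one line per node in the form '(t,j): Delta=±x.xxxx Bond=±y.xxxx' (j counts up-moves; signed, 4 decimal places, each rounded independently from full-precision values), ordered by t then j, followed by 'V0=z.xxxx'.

The replicating-portfolio and risk-neutral prices coincide; use p* = (1.15−0.65)/(1.2−0.65) = 0.9091 for the latter.
Payoff layer (t=2): V(2,0)=0.0000, V(2,1)=0.0000, V(2,2)=39.2300
Node (1,0) S=70.8500: V=(p*·0.0000+(1−p*)·0.0000)/1.15=0.0000; Δ=(0.0000−0.0000)/(85.0200−46.0525)=0.0000; B=V−Δ·S=0.0000
Node (1,1) S=130.8000: V=(p*·39.2300+(1−p*)·0.0000)/1.15=31.0119; Δ=(39.2300−0.0000)/(156.9600−85.0200)=0.5453; B=V−Δ·S=-40.3154
Node (0,0) S=109.0000: V=(p*·31.0119+(1−p*)·0.0000)/1.15=24.5153; Δ=(31.0119−0.0000)/(130.8000−70.8500)=0.5173; B=V−Δ·S=-31.8699
Self-financing check: at every node Δ·S+B equals the discounted successor values.

(0,0): Delta=0.5173 Bond=-31.8699
(1,0): Delta=0.0000 Bond=0.0000
(1,1): Delta=0.5453 Bond=-40.3154
V0=24.5153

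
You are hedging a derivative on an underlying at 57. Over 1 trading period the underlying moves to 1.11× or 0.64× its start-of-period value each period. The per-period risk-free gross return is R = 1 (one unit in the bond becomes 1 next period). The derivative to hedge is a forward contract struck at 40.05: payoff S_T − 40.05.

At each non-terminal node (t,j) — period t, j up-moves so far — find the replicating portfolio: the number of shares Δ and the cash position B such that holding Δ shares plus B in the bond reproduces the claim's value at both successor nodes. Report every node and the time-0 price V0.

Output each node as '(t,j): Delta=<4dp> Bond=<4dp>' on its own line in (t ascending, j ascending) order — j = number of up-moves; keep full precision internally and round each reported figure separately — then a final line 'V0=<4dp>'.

Risk-neutral probability p* = (R−d)/(u−d) = (1−0.64)/(1.11−0.64) = 0.7660.
At expiry t=1: V(1,0)=-3.5700, V(1,1)=23.2200
  t=0,j=0: stock 57.0000 → up 63.2700 (V=23.2200), down 36.4800 (V=-3.5700). Price 16.9500; hedge Δ=1.0000, bond B=-40.0500.
Each (Δ,B) replicates both successor values, so the strategy is self-financing and V0 is arbitrage-free.

(0,0): Delta=1.0000 Bond=-40.0500
V0=16.9500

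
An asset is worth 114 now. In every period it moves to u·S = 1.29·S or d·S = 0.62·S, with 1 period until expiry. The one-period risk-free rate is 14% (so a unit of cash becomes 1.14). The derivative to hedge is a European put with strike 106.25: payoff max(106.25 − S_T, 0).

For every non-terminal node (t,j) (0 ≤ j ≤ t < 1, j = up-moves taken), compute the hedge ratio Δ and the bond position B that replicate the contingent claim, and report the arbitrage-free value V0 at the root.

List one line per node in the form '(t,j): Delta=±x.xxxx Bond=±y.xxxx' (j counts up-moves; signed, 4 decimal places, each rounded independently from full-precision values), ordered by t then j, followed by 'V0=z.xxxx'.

(0,0): Delta=-0.4657 Bond=60.0750
V0=6.9855

Under the risk-neutral measure, an up-move has probability p* = (R−d)/(u−d) = 0.7761 and values discount at R = 1.14.
Payoff layer (t=1): V(1,0)=35.5700, V(1,1)=0.0000
(0,0): S=114.0000. Δ = (V_up−V_dn)/(S_up−S_dn) = (0.0000−35.5700)/(147.0600−70.6800) = -0.4657. V = [p*·0.0000 + (1−p*)·35.5700]/1.14 = 6.9855. B = V − Δ·S = 60.0750.
The time-0 hedge costs 6.9855, which is the no-arbitrage price.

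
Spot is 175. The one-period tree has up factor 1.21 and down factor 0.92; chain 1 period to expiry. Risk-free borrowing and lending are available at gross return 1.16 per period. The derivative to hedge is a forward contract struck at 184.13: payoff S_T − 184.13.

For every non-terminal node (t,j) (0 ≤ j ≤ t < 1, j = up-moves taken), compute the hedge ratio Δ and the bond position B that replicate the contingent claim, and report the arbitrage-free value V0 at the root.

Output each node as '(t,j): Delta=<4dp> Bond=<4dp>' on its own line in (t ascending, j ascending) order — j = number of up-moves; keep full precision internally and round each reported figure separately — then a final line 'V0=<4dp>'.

(0,0): Delta=1.0000 Bond=-158.7328
V0=16.2672

Under the risk-neutral measure, an up-move has probability p* = (R−d)/(u−d) = 0.8276 and values discount at R = 1.16.
At expiry t=1: V(1,0)=-23.1300, V(1,1)=27.6200
(0,0): S=175.0000. Δ = (V_up−V_dn)/(S_up−S_dn) = (27.6200−-23.1300)/(211.7500−161.0000) = 1.0000. V = [p*·27.6200 + (1−p*)·-23.1300]/1.16 = 16.2672. B = V − Δ·S = -158.7328.
Check: Δ(0,0)·S0 + B(0,0) = 16.2672 = V0.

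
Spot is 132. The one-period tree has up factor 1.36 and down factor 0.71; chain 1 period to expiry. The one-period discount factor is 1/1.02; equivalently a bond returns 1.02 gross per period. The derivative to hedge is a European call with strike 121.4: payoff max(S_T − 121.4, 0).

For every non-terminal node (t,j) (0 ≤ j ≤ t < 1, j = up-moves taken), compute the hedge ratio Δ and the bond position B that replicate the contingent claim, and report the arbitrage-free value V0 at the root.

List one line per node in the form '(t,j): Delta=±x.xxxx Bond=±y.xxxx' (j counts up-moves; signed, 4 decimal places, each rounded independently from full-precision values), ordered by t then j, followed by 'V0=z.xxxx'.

(0,0): Delta=0.6774 Bond=-62.2401
V0=27.1753

Under the risk-neutral measure, an up-move has probability p* = (R−d)/(u−d) = 0.4769 and values discount at R = 1.02.
Payoff layer (t=1): V(1,0)=0.0000, V(1,1)=58.1200
Node (0,0) S=132.0000: V=(p*·58.1200+(1−p*)·0.0000)/1.02=27.1753; Δ=(58.1200−0.0000)/(179.5200−93.7200)=0.6774; B=V−Δ·S=-62.2401
Root portfolio cost Δ·132+B reproduces V0=27.1753.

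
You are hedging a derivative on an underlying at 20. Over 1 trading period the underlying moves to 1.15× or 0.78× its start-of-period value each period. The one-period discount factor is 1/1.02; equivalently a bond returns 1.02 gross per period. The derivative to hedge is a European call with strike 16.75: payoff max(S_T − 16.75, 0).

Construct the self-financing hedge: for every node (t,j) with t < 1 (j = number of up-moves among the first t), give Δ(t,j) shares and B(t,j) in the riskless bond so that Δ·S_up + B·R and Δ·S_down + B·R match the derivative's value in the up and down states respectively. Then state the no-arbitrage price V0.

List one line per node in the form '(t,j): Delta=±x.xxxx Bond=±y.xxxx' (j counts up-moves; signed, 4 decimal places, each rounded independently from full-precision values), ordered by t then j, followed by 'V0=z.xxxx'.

Since d<R<u, set p* = (R−d)/(u−d) = 0.6486; price each node as the discounted p*-expectation of its children.
Terminal values V(1,·): V(1,0)=0.0000, V(1,1)=6.2500
  t=0,j=0: stock 20.0000 → up 23.0000 (V=6.2500), down 15.6000 (V=0.0000). Price 3.9746; hedge Δ=0.8446, bond B=-12.9173.
Self-financing check: at every node Δ·S+B equals the discounted successor values.

(0,0): Delta=0.8446 Bond=-12.9173
V0=3.9746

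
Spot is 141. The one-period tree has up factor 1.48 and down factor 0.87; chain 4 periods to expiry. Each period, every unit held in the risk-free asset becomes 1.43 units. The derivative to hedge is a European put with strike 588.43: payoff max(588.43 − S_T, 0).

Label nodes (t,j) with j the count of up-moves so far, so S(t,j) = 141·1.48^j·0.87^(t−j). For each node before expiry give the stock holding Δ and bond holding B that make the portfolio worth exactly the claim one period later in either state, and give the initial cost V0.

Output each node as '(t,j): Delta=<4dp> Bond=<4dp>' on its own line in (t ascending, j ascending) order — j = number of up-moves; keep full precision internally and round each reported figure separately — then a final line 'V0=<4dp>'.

(0,0): Delta=-0.7291 Bond=117.4784
(1,0): Delta=-1.0000 Bond=201.2272
(1,1): Delta=-0.7149 Bond=165.0269
(2,0): Delta=-1.0000 Bond=287.7549
(2,1): Delta=-1.0000 Bond=287.7549
(2,2): Delta=-0.6999 Bond=231.3665
(3,0): Delta=-1.0000 Bond=411.4895
(3,1): Delta=-1.0000 Bond=411.4895
(3,2): Delta=-1.0000 Bond=411.4895
(3,3): Delta=-0.6842 Bond=323.6546
V0=14.6773

Since d<R<u, set p* = (R−d)/(u−d) = 0.9180; price each node as the discounted p*-expectation of its children.
Terminal payoffs: V(4,0)=507.6514, V(4,1)=451.0136, V(4,2)=354.6642, V(4,3)=190.7594, V(4,4)=0.0000
(3,0): S=92.8489. Δ = (V_up−V_dn)/(S_up−S_dn) = (451.0136−507.6514)/(137.4164−80.7786) = -1.0000. V = [p*·451.0136 + (1−p*)·507.6514]/1.43 = 318.6406. B = V − Δ·S = 411.4895.
(3,1): S=157.9499. Δ = (V_up−V_dn)/(S_up−S_dn) = (354.6642−451.0136)/(233.7658−137.4164) = -1.0000. V = [p*·354.6642 + (1−p*)·451.0136]/1.43 = 253.5396. B = V − Δ·S = 411.4895.
(3,2): S=268.6964. Δ = (V_up−V_dn)/(S_up−S_dn) = (190.7594−354.6642)/(397.6706−233.7658) = -1.0000. V = [p*·190.7594 + (1−p*)·354.6642]/1.43 = 142.7931. B = V − Δ·S = 411.4895.
(3,3): S=457.0927. Δ = (V_up−V_dn)/(S_up−S_dn) = (0.0000−190.7594)/(676.4972−397.6706) = -0.6842. V = [p*·0.0000 + (1−p*)·190.7594]/1.43 = 10.9343. B = V − Δ·S = 323.6546.
(2,0): S=106.7229. Δ = (V_up−V_dn)/(S_up−S_dn) = (253.5396−318.6406)/(157.9499−92.8489) = -1.0000. V = [p*·253.5396 + (1−p*)·318.6406]/1.43 = 181.0320. B = V − Δ·S = 287.7549.
(2,1): S=181.5516. Δ = (V_up−V_dn)/(S_up−S_dn) = (142.7931−253.5396)/(268.6964−157.9499) = -1.0000. V = [p*·142.7931 + (1−p*)·253.5396]/1.43 = 106.2033. B = V − Δ·S = 287.7549.
(2,2): S=308.8464. Δ = (V_up−V_dn)/(S_up−S_dn) = (10.9343−142.7931)/(457.0927−268.6964) = -0.6999. V = [p*·10.9343 + (1−p*)·142.7931]/1.43 = 15.2045. B = V − Δ·S = 231.3665.
(1,0): S=122.6700. Δ = (V_up−V_dn)/(S_up−S_dn) = (106.2033−181.0320)/(181.5516−106.7229) = -1.0000. V = [p*·106.2033 + (1−p*)·181.0320]/1.43 = 78.5572. B = V − Δ·S = 201.2272.
(1,1): S=208.6800. Δ = (V_up−V_dn)/(S_up−S_dn) = (15.2045−106.2033)/(308.8464−181.5516) = -0.7149. V = [p*·15.2045 + (1−p*)·106.2033]/1.43 = 15.8485. B = V − Δ·S = 165.0269.
(0,0): S=141.0000. Δ = (V_up−V_dn)/(S_up−S_dn) = (15.8485−78.5572)/(208.6800−122.6700) = -0.7291. V = [p*·15.8485 + (1−p*)·78.5572]/1.43 = 14.6773. B = V − Δ·S = 117.4784.
Self-financing check: at every node Δ·S+B equals the discounted successor values.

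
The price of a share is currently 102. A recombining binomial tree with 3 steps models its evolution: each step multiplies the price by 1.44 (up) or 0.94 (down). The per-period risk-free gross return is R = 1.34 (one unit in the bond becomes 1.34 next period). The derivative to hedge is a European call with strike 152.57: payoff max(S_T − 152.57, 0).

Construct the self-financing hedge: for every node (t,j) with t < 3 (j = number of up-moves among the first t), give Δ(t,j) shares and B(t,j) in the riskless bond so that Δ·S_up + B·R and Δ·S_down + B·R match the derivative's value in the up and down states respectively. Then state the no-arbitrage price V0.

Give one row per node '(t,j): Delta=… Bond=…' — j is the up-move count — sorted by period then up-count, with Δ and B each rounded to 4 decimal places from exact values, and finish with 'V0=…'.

Risk-neutral probability p* = (R−d)/(u−d) = (1.34−0.94)/(1.44−0.94) = 0.8000.
Terminal payoffs: V(3,0)=0.0000, V(3,1)=0.0000, V(3,2)=46.2468, V(3,3)=152.0004
(2,0): S=90.1272. Δ = (V_up−V_dn)/(S_up−S_dn) = (0.0000−0.0000)/(129.7832−84.7196) = 0.0000. V = [p*·0.0000 + (1−p*)·0.0000]/1.34 = 0.0000. B = V − Δ·S = 0.0000.
(2,1): S=138.0672. Δ = (V_up−V_dn)/(S_up−S_dn) = (46.2468−0.0000)/(198.8168−129.7832) = 0.6699. V = [p*·46.2468 + (1−p*)·0.0000]/1.34 = 27.6100. B = V − Δ·S = -64.8835.
(2,2): S=211.5072. Δ = (V_up−V_dn)/(S_up−S_dn) = (152.0004−46.2468)/(304.5704−198.8168) = 1.0000. V = [p*·152.0004 + (1−p*)·46.2468]/1.34 = 97.6490. B = V − Δ·S = -113.8582.
(1,0): S=95.8800. Δ = (V_up−V_dn)/(S_up−S_dn) = (27.6100−0.0000)/(138.0672−90.1272) = 0.5759. V = [p*·27.6100 + (1−p*)·0.0000]/1.34 = 16.4836. B = V − Δ·S = -38.7364.
(1,1): S=146.8800. Δ = (V_up−V_dn)/(S_up−S_dn) = (97.6490−27.6100)/(211.5072−138.0672) = 0.9537. V = [p*·97.6490 + (1−p*)·27.6100]/1.34 = 62.4188. B = V − Δ·S = -77.6592.
(0,0): S=102.0000. Δ = (V_up−V_dn)/(S_up−S_dn) = (62.4188−16.4836)/(146.8800−95.8800) = 0.9007. V = [p*·62.4188 + (1−p*)·16.4836]/1.34 = 39.7252. B = V − Δ·S = -52.1452.
Each (Δ,B) replicates both successor values, so the strategy is self-financing and V0 is arbitrage-free.

(0,0): Delta=0.9007 Bond=-52.1452
(1,0): Delta=0.5759 Bond=-38.7364
(1,1): Delta=0.9537 Bond=-77.6592
(2,0): Delta=0.0000 Bond=0.0000
(2,1): Delta=0.6699 Bond=-64.8835
(2,2): Delta=1.0000 Bond=-113.8582
V0=39.7252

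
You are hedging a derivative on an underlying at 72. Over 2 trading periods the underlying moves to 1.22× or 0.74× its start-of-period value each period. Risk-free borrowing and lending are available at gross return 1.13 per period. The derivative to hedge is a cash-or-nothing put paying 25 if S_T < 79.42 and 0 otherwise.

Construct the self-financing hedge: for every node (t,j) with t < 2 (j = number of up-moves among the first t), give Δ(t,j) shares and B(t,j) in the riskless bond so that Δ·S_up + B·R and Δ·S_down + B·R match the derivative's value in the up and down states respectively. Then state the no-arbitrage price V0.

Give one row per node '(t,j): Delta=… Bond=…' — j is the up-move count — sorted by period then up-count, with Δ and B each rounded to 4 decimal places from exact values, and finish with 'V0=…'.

Since d<R<u, set p* = (R−d)/(u−d) = 0.8125; price each node as the discounted p*-expectation of its children.
Terminal payoffs: V(2,0)=25.0000, V(2,1)=25.0000, V(2,2)=0.0000
Node (1,0) S=53.2800: V=(p*·25.0000+(1−p*)·25.0000)/1.13=22.1239; Δ=(25.0000−25.0000)/(65.0016−39.4272)=0.0000; B=V−Δ·S=22.1239
Node (1,1) S=87.8400: V=(p*·0.0000+(1−p*)·25.0000)/1.13=4.1482; Δ=(0.0000−25.0000)/(107.1648−65.0016)=-0.5929; B=V−Δ·S=56.2316
Node (0,0) S=72.0000: V=(p*·4.1482+(1−p*)·22.1239)/1.13=6.6537; Δ=(4.1482−22.1239)/(87.8400−53.2800)=-0.5201; B=V−Δ·S=44.1030
Check: Δ(0,0)·S0 + B(0,0) = 6.6537 = V0.

(0,0): Delta=-0.5201 Bond=44.1030
(1,0): Delta=0.0000 Bond=22.1239
(1,1): Delta=-0.5929 Bond=56.2316
V0=6.6537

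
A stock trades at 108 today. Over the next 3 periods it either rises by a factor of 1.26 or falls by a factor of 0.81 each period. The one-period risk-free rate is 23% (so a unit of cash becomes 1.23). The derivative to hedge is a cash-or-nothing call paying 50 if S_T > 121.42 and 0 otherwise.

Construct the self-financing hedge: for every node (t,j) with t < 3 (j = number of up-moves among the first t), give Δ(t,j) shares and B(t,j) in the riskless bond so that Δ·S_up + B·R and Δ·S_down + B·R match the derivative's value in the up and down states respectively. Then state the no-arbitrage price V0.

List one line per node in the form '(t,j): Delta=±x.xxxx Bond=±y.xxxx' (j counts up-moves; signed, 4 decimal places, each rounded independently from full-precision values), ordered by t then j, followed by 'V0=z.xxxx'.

(0,0): Delta=0.0846 Bond=17.3874
(1,0): Delta=0.9638 Bond=-55.5225
(1,1): Delta=0.0443 Bond=26.8799
(2,0): Delta=0.0000 Bond=0.0000
(2,1): Delta=1.0080 Bond=-73.1707
(2,2): Delta=0.0000 Bond=40.6504
V0=26.5269

Since d<R<u, set p* = (R−d)/(u−d) = 0.9333; price each node as the discounted p*-expectation of its children.
Terminal values V(3,·): V(3,0)=0.0000, V(3,1)=0.0000, V(3,2)=50.0000, V(3,3)=50.0000
  t=2,j=0: stock 70.8588 → up 89.2821 (V=0.0000), down 57.3956 (V=0.0000). Price 0.0000; hedge Δ=0.0000, bond B=0.0000.
  t=2,j=1: stock 110.2248 → up 138.8832 (V=50.0000), down 89.2821 (V=0.0000). Price 37.9404; hedge Δ=1.0080, bond B=-73.1707.
  t=2,j=2: stock 171.4608 → up 216.0406 (V=50.0000), down 138.8832 (V=50.0000). Price 40.6504; hedge Δ=0.0000, bond B=40.6504.
  t=1,j=0: stock 87.4800 → up 110.2248 (V=37.9404), down 70.8588 (V=0.0000). Price 28.7894; hedge Δ=0.9638, bond B=-55.5225.
  t=1,j=1: stock 136.0800 → up 171.4608 (V=40.6504), down 110.2248 (V=37.9404). Price 32.9022; hedge Δ=0.0443, bond B=26.8799.
  t=0,j=0: stock 108.0000 → up 136.0800 (V=32.9022), down 87.4800 (V=28.7894). Price 26.5269; hedge Δ=0.0846, bond B=17.3874.
Self-financing check: at every node Δ·S+B equals the discounted successor values.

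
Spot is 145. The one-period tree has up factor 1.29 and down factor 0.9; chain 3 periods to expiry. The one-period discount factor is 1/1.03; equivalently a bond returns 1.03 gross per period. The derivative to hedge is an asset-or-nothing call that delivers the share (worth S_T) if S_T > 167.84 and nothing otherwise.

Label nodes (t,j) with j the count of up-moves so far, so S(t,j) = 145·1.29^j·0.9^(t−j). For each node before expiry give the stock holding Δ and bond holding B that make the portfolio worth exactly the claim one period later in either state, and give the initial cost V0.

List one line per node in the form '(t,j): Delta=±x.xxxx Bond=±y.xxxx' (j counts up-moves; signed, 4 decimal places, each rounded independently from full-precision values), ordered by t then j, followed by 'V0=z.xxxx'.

(0,0): Delta=1.7831 Bond=-203.8326
(1,0): Delta=1.3809 Bond=-157.4607
(1,1): Delta=2.3443 Bond=-314.9214
(2,0): Delta=0.0000 Bond=0.0000
(2,1): Delta=3.3077 Bond=-486.5535
(2,2): Delta=1.0000 Bond=0.0000
V0=54.7140

Risk-neutral probability p* = (R−d)/(u−d) = (1.03−0.9)/(1.29−0.9) = 0.3333.
Terminal values V(3,·): V(3,0)=0.0000, V(3,1)=0.0000, V(3,2)=217.1651, V(3,3)=311.2699
(2,0): S=117.4500. Δ = (V_up−V_dn)/(S_up−S_dn) = (0.0000−0.0000)/(151.5105−105.7050) = 0.0000. V = [p*·0.0000 + (1−p*)·0.0000]/1.03 = 0.0000. B = V − Δ·S = 0.0000.
(2,1): S=168.3450. Δ = (V_up−V_dn)/(S_up−S_dn) = (217.1651−0.0000)/(217.1651−151.5105) = 3.3077. V = [p*·217.1651 + (1−p*)·0.0000]/1.03 = 70.2800. B = V − Δ·S = -486.5535.
(2,2): S=241.2945. Δ = (V_up−V_dn)/(S_up−S_dn) = (311.2699−217.1651)/(311.2699−217.1651) = 1.0000. V = [p*·311.2699 + (1−p*)·217.1651]/1.03 = 241.2945. B = V − Δ·S = 0.0000.
(1,0): S=130.5000. Δ = (V_up−V_dn)/(S_up−S_dn) = (70.2800−0.0000)/(168.3450−117.4500) = 1.3809. V = [p*·70.2800 + (1−p*)·0.0000]/1.03 = 22.7443. B = V − Δ·S = -157.4607.
(1,1): S=187.0500. Δ = (V_up−V_dn)/(S_up−S_dn) = (241.2945−70.2800)/(241.2945−168.3450) = 2.3443. V = [p*·241.2945 + (1−p*)·70.2800]/1.03 = 123.5775. B = V − Δ·S = -314.9214.
(0,0): S=145.0000. Δ = (V_up−V_dn)/(S_up−S_dn) = (123.5775−22.7443)/(187.0500−130.5000) = 1.7831. V = [p*·123.5775 + (1−p*)·22.7443]/1.03 = 54.7140. B = V − Δ·S = -203.8326.
Self-financing check: at every node Δ·S+B equals the discounted successor values.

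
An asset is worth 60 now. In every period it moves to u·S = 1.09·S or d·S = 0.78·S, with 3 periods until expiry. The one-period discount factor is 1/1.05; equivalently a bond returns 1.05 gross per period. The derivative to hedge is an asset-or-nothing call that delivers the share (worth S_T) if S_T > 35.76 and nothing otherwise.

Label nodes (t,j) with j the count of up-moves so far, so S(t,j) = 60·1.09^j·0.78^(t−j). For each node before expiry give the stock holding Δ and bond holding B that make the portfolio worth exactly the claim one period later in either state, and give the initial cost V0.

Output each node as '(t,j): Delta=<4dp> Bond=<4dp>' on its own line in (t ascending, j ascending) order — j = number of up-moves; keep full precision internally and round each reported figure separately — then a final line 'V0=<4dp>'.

(0,0): Delta=1.0231 Bond=-1.4399
(1,0): Delta=1.2412 Bond=-11.7171
(1,1): Delta=1.0000 Bond=0.0000
(2,0): Delta=3.5161 Bond=-95.3478
(2,1): Delta=1.0000 Bond=0.0000
(2,2): Delta=1.0000 Bond=0.0000
V0=59.9472

Under the risk-neutral measure, an up-move has probability p* = (R−d)/(u−d) = 0.8710 and values discount at R = 1.05.
At expiry t=3: V(3,0)=0.0000, V(3,1)=39.7894, V(3,2)=55.6031, V(3,3)=77.7017
Node (2,0) S=36.5040: V=(p*·39.7894+(1−p*)·0.0000)/1.05=33.0050; Δ=(39.7894−0.0000)/(39.7894−28.4731)=3.5161; B=V−Δ·S=-95.3478
Node (2,1) S=51.0120: V=(p*·55.6031+(1−p*)·39.7894)/1.05=51.0120; Δ=(55.6031−39.7894)/(55.6031−39.7894)=1.0000; B=V−Δ·S=0.0000
Node (2,2) S=71.2860: V=(p*·77.7017+(1−p*)·55.6031)/1.05=71.2860; Δ=(77.7017−55.6031)/(77.7017−55.6031)=1.0000; B=V−Δ·S=0.0000
Node (1,0) S=46.8000: V=(p*·51.0120+(1−p*)·33.0050)/1.05=46.3700; Δ=(51.0120−33.0050)/(51.0120−36.5040)=1.2412; B=V−Δ·S=-11.7171
Node (1,1) S=65.4000: V=(p*·71.2860+(1−p*)·51.0120)/1.05=65.4000; Δ=(71.2860−51.0120)/(71.2860−51.0120)=1.0000; B=V−Δ·S=0.0000
Node (0,0) S=60.0000: V=(p*·65.4000+(1−p*)·46.3700)/1.05=59.9472; Δ=(65.4000−46.3700)/(65.4000−46.8000)=1.0231; B=V−Δ·S=-1.4399
Self-financing check: at every node Δ·S+B equals the discounted successor values.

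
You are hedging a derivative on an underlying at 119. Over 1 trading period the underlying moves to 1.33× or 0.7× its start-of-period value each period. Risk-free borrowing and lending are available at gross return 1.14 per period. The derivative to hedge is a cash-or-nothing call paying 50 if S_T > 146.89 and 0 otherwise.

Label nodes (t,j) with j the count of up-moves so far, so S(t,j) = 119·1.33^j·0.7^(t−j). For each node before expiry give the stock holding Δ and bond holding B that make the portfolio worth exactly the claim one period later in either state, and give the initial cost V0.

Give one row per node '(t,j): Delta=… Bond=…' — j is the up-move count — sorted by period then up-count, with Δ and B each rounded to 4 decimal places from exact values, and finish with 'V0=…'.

(0,0): Delta=0.6669 Bond=-48.7329
V0=30.6321

The replicating-portfolio and risk-neutral prices coincide; use p* = (1.14−0.7)/(1.33−0.7) = 0.6984 for the latter.
Payoff layer (t=1): V(1,0)=0.0000, V(1,1)=50.0000
(0,0): S=119.0000. Δ = (V_up−V_dn)/(S_up−S_dn) = (50.0000−0.0000)/(158.2700−83.3000) = 0.6669. V = [p*·50.0000 + (1−p*)·0.0000]/1.14 = 30.6321. B = V − Δ·S = -48.7329.
Each (Δ,B) replicates both successor values, so the strategy is self-financing and V0 is arbitrage-free.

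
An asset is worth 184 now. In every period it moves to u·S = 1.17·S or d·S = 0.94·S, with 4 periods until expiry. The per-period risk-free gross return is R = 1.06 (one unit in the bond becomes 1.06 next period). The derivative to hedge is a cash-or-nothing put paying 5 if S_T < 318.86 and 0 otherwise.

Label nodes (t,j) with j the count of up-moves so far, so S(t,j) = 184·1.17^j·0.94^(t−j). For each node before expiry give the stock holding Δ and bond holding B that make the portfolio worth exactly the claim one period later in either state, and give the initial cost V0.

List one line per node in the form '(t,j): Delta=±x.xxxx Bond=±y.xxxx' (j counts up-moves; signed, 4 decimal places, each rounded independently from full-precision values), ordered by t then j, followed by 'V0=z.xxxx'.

Risk-neutral probability p* = (R−d)/(u−d) = (1.06−0.94)/(1.17−0.94) = 0.5217.
At expiry t=4: V(4,0)=5.0000, V(4,1)=5.0000, V(4,2)=5.0000, V(4,3)=5.0000, V(4,4)=0.0000
(3,0): S=152.8275. Δ = (V_up−V_dn)/(S_up−S_dn) = (5.0000−5.0000)/(178.8081−143.6578) = 0.0000. V = [p*·5.0000 + (1−p*)·5.0000]/1.06 = 4.7170. B = V − Δ·S = 4.7170.
(3,1): S=190.2214. Δ = (V_up−V_dn)/(S_up−S_dn) = (5.0000−5.0000)/(222.5590−178.8081) = 0.0000. V = [p*·5.0000 + (1−p*)·5.0000]/1.06 = 4.7170. B = V − Δ·S = 4.7170.
(3,2): S=236.7649. Δ = (V_up−V_dn)/(S_up−S_dn) = (5.0000−5.0000)/(277.0150−222.5590) = 0.0000. V = [p*·5.0000 + (1−p*)·5.0000]/1.06 = 4.7170. B = V − Δ·S = 4.7170.
(3,3): S=294.6968. Δ = (V_up−V_dn)/(S_up−S_dn) = (0.0000−5.0000)/(344.7952−277.0150) = -0.0738. V = [p*·0.0000 + (1−p*)·5.0000]/1.06 = 2.2559. B = V − Δ·S = 23.9951.
(2,0): S=162.5824. Δ = (V_up−V_dn)/(S_up−S_dn) = (4.7170−4.7170)/(190.2214−152.8275) = 0.0000. V = [p*·4.7170 + (1−p*)·4.7170]/1.06 = 4.4500. B = V − Δ·S = 4.4500.
(2,1): S=202.3632. Δ = (V_up−V_dn)/(S_up−S_dn) = (4.7170−4.7170)/(236.7649−190.2214) = 0.0000. V = [p*·4.7170 + (1−p*)·4.7170]/1.06 = 4.4500. B = V − Δ·S = 4.4500.
(2,2): S=251.8776. Δ = (V_up−V_dn)/(S_up−S_dn) = (2.2559−4.7170)/(294.6968−236.7649) = -0.0425. V = [p*·2.2559 + (1−p*)·4.7170]/1.06 = 3.2386. B = V − Δ·S = 13.9388.
(1,0): S=172.9600. Δ = (V_up−V_dn)/(S_up−S_dn) = (4.4500−4.4500)/(202.3632−162.5824) = 0.0000. V = [p*·4.4500 + (1−p*)·4.4500]/1.06 = 4.1981. B = V − Δ·S = 4.1981.
(1,1): S=215.2800. Δ = (V_up−V_dn)/(S_up−S_dn) = (3.2386−4.4500)/(251.8776−202.3632) = -0.0245. V = [p*·3.2386 + (1−p*)·4.4500]/1.06 = 3.6019. B = V − Δ·S = 8.8686.
(0,0): S=184.0000. Δ = (V_up−V_dn)/(S_up−S_dn) = (3.6019−4.1981)/(215.2800−172.9600) = -0.0141. V = [p*·3.6019 + (1−p*)·4.1981]/1.06 = 3.6670. B = V − Δ·S = 6.2593.
Check: Δ(0,0)·S0 + B(0,0) = 3.6670 = V0.

(0,0): Delta=-0.0141 Bond=6.2593
(1,0): Delta=0.0000 Bond=4.1981
(1,1): Delta=-0.0245 Bond=8.8686
(2,0): Delta=0.0000 Bond=4.4500
(2,1): Delta=0.0000 Bond=4.4500
(2,2): Delta=-0.0425 Bond=13.9388
(3,0): Delta=0.0000 Bond=4.7170
(3,1): Delta=0.0000 Bond=4.7170
(3,2): Delta=0.0000 Bond=4.7170
(3,3): Delta=-0.0738 Bond=23.9951
V0=3.6670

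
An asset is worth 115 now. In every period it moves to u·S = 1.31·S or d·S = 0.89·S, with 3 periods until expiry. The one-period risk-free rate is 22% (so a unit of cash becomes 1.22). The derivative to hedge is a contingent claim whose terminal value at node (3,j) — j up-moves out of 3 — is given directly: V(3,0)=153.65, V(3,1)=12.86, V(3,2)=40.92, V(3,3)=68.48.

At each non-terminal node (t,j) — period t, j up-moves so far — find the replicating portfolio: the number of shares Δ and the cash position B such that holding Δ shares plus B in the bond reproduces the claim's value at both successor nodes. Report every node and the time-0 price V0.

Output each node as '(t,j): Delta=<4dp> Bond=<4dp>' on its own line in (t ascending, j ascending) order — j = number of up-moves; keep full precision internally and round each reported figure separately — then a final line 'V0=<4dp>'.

No-arbitrage ⇒ martingale measure with p* = (R−d)/(u−d) = 0.7857.
Terminal payoffs: V(3,0)=153.6500, V(3,1)=12.8600, V(3,2)=40.9200, V(3,3)=68.4800
Node (2,0) S=91.0915: V=(p*·12.8600+(1−p*)·153.6500)/1.22=35.2699; Δ=(12.8600−153.6500)/(119.3299−81.0714)=-3.6800; B=V−Δ·S=370.4842
Node (2,1) S=134.0785: V=(p*·40.9200+(1−p*)·12.8600)/1.22=28.6124; Δ=(40.9200−12.8600)/(175.6428−119.3299)=0.4983; B=V−Δ·S=-38.1971
Node (2,2) S=197.3515: V=(p*·68.4800+(1−p*)·40.9200)/1.22=51.2904; Δ=(68.4800−40.9200)/(258.5305−175.6428)=0.3325; B=V−Δ·S=-14.3286
Node (1,0) S=102.3500: V=(p*·28.6124+(1−p*)·35.2699)/1.22=24.6221; Δ=(28.6124−35.2699)/(134.0785−91.0915)=-0.1549; B=V−Δ·S=40.4733
Node (1,1) S=150.6500: V=(p*·51.2904+(1−p*)·28.6124)/1.22=38.0581; Δ=(51.2904−28.6124)/(197.3515−134.0785)=0.3584; B=V−Δ·S=-15.9371
Node (0,0) S=115.0000: V=(p*·38.0581+(1−p*)·24.6221)/1.22=28.8352; Δ=(38.0581−24.6221)/(150.6500−102.3500)=0.2782; B=V−Δ·S=-3.1551
Each (Δ,B) replicates both successor values, so the strategy is self-financing and V0 is arbitrage-free.

(0,0): Delta=0.2782 Bond=-3.1551
(1,0): Delta=-0.1549 Bond=40.4733
(1,1): Delta=0.3584 Bond=-15.9371
(2,0): Delta=-3.6800 Bond=370.4842
(2,1): Delta=0.4983 Bond=-38.1971
(2,2): Delta=0.3325 Bond=-14.3286
V0=28.8352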